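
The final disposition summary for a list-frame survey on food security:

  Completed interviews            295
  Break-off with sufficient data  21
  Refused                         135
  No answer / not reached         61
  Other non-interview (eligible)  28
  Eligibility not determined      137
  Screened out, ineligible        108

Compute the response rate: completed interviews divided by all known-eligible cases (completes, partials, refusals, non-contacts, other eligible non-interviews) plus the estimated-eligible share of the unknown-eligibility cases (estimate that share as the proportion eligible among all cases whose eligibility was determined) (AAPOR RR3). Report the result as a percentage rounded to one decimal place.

45.1%

Top → 295
Eligible (known) → 295 + 21 + 135 + 61 + 28 = 540
e = 540 / (540 + 108) = 540 / 648 = 0.8333
Eligible share of unknowns → 0.8333 × 137 = 114.16
Denom → 540 + 114.16 = 654.16
RR3 = 295 / 654.16 = 0.4510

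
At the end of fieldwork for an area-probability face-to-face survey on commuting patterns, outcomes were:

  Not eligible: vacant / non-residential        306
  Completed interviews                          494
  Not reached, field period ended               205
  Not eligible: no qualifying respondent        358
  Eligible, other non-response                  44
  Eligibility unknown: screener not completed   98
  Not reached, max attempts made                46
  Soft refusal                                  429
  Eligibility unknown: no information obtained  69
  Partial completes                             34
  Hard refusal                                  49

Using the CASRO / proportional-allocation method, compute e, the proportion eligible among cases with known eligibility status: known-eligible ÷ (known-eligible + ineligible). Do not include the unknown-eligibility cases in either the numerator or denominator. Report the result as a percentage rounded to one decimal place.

66.2%

Refusal or break-off = 49 + 429 = 478
No answer / not reached = 205 + 46 = 251
Undetermined eligibility = 98 + 69 = 167
Not eligible = 358 + 306 = 664
Eligible (known) → 494 + 34 + 478 + 251 + 44 = 1301
e = 1301 / (1301 + 664) = 1301 / 1965 = 0.6621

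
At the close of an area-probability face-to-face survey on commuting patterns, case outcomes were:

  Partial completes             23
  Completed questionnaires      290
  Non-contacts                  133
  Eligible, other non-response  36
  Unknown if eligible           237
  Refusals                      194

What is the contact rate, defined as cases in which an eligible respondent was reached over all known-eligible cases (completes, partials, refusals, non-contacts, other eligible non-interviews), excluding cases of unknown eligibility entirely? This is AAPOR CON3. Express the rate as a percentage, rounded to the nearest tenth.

80.3%

Top: 290 + 23 + 194 + 36 = 543
Denominator: 290 + 23 + 194 + 133 + 36 = 676
CON3 = 543 / 676 = 0.8033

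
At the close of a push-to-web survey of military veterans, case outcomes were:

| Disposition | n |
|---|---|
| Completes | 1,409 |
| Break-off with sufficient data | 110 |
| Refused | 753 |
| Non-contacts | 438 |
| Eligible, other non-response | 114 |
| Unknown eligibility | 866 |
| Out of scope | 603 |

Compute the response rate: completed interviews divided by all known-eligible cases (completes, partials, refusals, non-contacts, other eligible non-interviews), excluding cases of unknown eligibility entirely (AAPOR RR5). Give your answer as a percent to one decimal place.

Numerator: 1409
Denominator: 1409 + 110 + 753 + 438 + 114 = 2824
RR5 = 1409 / 2824 = 0.4989

49.9%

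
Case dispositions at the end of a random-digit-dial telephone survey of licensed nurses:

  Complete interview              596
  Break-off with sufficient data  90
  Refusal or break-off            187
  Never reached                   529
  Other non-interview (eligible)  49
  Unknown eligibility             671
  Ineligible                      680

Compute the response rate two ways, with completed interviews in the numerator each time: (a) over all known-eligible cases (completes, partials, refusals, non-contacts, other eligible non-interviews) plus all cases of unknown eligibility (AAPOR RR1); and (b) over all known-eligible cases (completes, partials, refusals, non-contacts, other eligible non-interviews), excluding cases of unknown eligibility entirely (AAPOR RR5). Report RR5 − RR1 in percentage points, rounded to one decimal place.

Numerator: 596
Denom: 596 + 90 + 187 + 529 + 49 + 671 = 2122
RR1 = 596 / 2122 = 0.2809
Denom: 596 + 90 + 187 + 529 + 49 = 1451
RR5 = 596 / 1451 = 0.4108
Difference = 41.08 − 28.09 = 12.99 percentage points

13.0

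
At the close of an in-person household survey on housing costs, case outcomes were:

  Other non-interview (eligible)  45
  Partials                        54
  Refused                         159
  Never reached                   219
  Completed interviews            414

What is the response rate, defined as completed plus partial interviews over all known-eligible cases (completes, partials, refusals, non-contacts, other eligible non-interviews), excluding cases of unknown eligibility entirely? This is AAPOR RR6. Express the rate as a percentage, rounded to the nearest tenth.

Top → 414 + 54 = 468
Denominator → 414 + 54 + 159 + 219 + 45 = 891
RR6 = 468 / 891 = 0.5253

52.5%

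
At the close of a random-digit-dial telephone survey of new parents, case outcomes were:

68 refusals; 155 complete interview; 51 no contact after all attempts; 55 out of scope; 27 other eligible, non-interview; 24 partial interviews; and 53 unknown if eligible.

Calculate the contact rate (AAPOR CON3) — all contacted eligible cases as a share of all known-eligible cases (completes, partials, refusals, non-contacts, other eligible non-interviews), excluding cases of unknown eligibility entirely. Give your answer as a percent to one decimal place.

Top → 155 + 24 + 68 + 27 = 274
Base → 155 + 24 + 68 + 51 + 27 = 325
CON3 = 274 / 325 = 0.8431

84.3%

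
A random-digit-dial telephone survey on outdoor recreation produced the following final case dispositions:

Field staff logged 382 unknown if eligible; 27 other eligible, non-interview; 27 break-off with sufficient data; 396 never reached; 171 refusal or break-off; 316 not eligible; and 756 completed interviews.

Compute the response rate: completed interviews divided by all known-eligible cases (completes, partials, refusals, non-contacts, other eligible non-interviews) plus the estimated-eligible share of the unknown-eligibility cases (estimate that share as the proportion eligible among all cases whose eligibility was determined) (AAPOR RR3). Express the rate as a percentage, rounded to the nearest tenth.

44.8%

Num: 756
Known eligible: 756 + 27 + 171 + 396 + 27 = 1377
e = 1377 / (1377 + 316) = 1377 / 1693 = 0.8133
e × U: 0.8133 × 382 = 310.68
Denominator: 1377 + 310.68 = 1687.68
RR3 = 756 / 1687.68 = 0.4480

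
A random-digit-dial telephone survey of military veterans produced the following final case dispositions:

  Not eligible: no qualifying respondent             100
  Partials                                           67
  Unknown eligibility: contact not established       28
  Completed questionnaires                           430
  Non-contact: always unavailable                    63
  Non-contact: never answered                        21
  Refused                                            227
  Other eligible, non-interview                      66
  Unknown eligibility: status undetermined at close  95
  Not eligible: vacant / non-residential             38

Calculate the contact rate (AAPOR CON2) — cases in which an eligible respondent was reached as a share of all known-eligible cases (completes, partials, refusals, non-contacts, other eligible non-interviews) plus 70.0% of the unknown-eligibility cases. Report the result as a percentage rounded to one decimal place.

No contact after all attempts = 21 + 63 = 84
Undetermined eligibility = 28 + 95 = 123
Out of scope = 100 + 38 = 138
Top = 430 + 67 + 227 + 66 = 790
Known eligible = 430 + 67 + 227 + 84 + 66 = 874
Estimated eligible among unknowns = 0.7000 × 123 = 86.10
Base = 874 + 86.10 = 960.10
CON2 = 790 / 960.10 = 0.8228

82.3%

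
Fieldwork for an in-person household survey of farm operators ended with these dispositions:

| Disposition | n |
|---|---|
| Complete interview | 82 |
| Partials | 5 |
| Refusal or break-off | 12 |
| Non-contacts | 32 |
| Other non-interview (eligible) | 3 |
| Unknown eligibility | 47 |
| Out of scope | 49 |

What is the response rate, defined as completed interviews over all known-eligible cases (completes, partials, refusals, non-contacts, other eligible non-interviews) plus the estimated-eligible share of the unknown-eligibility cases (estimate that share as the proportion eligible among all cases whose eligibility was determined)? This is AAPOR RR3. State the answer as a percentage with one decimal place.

48.7%

Numerator: 82
Determined eligible: 82 + 5 + 12 + 32 + 3 = 134
e = 134 / (134 + 49) = 134 / 183 = 0.7322
Eligible share of unknowns: 0.7322 × 47 = 34.41
Denominator: 134 + 34.41 = 168.41
RR3 = 82 / 168.41 = 0.4869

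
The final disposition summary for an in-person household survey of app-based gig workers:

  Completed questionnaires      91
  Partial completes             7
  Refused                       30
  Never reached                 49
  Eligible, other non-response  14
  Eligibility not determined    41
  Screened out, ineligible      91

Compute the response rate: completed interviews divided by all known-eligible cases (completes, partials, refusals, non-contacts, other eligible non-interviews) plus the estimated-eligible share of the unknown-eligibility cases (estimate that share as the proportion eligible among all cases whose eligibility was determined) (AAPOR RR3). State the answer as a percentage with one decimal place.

Top → 91
Eligible (known) → 91 + 7 + 30 + 49 + 14 = 191
e = 191 / (191 + 91) = 191 / 282 = 0.6773
Eligible share of unknowns → 0.6773 × 41 = 27.77
Denominator → 191 + 27.77 = 218.77
RR3 = 91 / 218.77 = 0.4160

41.6%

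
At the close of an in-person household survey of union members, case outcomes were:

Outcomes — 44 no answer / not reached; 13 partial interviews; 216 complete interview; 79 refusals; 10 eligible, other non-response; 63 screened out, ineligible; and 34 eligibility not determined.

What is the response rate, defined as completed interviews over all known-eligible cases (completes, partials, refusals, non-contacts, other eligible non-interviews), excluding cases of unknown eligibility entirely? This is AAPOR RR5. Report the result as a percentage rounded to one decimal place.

Numerator: 216
Base: 216 + 13 + 79 + 44 + 10 = 362
RR5 = 216 / 362 = 0.5967

59.7%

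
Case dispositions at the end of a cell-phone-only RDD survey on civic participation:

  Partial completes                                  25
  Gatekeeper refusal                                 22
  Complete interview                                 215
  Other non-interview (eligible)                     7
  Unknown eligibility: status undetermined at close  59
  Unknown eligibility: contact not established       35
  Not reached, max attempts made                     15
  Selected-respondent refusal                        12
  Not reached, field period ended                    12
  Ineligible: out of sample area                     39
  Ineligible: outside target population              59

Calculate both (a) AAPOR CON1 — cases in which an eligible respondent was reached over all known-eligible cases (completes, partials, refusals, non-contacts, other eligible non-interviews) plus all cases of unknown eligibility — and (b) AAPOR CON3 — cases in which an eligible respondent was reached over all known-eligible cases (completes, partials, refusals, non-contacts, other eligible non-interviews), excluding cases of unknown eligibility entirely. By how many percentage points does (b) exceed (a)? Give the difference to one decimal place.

21.3

Declined to participate = 22 + 12 = 34
No answer / not reached = 12 + 15 = 27
Unknown if eligible = 35 + 59 = 94
Screened out, ineligible = 59 + 39 = 98
Top = 215 + 25 + 34 + 7 = 281
Denom = 215 + 25 + 34 + 27 + 7 + 94 = 402
CON1 = 281 / 402 = 0.6990
Denom = 215 + 25 + 34 + 27 + 7 = 308
CON3 = 281 / 308 = 0.9123
Difference = 91.23 − 69.90 = 21.33 percentage points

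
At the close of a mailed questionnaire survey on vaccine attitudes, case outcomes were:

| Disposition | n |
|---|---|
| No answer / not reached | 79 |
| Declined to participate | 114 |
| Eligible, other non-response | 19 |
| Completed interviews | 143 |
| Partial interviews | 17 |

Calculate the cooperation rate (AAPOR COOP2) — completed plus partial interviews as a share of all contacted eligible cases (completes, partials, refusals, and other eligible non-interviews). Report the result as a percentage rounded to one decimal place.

54.6%

Numerator → 143 + 17 = 160
Denom → 143 + 17 + 114 + 19 = 293
COOP2 = 160 / 293 = 0.5461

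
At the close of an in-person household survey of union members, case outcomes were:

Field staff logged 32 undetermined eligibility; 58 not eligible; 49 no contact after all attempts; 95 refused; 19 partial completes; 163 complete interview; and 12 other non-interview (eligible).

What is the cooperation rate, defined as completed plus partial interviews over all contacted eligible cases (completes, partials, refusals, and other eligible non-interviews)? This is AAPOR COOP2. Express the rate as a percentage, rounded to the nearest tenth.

Top → 163 + 19 = 182
Base → 163 + 19 + 95 + 12 = 289
COOP2 = 182 / 289 = 0.6298

63.0%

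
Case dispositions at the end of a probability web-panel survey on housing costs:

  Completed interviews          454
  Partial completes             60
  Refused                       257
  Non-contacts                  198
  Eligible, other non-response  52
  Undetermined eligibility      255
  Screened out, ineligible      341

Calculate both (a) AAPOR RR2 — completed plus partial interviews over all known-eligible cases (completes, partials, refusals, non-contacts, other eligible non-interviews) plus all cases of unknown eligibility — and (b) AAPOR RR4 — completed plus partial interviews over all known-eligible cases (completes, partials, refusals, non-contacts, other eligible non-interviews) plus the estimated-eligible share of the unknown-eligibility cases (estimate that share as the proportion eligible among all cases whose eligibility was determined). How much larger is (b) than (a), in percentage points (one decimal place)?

Num: 454 + 60 = 514
Denominator: 454 + 60 + 257 + 198 + 52 + 255 = 1276
RR2 = 514 / 1276 = 0.4028
Known eligible: 454 + 60 + 257 + 198 + 52 = 1021
e = 1021 / (1021 + 341) = 1021 / 1362 = 0.7496
e × U: 0.7496 × 255 = 191.15
Denominator: 1021 + 191.15 = 1212.15
RR4 = 514 / 1212.15 = 0.4240
Difference = 42.40 − 40.28 = 2.12 percentage points

2.1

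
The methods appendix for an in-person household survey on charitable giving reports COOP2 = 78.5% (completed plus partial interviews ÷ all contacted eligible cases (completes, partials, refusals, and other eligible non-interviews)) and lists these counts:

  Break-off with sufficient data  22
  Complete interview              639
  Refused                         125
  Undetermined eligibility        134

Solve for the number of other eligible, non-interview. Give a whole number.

56

Num: 639 + 22 = 661
COOP2 = 661 / D = 0.785
D = 661 / 0.785 = 842.0
Other denominator terms total 786
other eligible, non-interview = 842.0 − 786 ≈ 56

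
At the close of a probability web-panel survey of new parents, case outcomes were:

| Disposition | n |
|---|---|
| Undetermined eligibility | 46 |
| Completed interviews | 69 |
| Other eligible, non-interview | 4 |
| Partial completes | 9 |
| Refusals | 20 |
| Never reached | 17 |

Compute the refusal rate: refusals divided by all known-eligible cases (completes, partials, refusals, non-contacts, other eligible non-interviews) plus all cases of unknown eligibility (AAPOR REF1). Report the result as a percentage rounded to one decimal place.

Num: 20
Denom: 69 + 9 + 20 + 17 + 4 + 46 = 165
REF1 = 20 / 165 = 0.1212

12.1%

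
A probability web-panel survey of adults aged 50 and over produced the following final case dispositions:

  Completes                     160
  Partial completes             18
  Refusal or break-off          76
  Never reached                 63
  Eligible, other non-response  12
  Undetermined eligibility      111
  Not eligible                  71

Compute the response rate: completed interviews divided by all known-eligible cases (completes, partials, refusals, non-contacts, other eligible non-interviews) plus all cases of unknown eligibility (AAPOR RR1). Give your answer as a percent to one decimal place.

Num = 160
Denominator = 160 + 18 + 76 + 63 + 12 + 111 = 440
RR1 = 160 / 440 = 0.3636

36.4%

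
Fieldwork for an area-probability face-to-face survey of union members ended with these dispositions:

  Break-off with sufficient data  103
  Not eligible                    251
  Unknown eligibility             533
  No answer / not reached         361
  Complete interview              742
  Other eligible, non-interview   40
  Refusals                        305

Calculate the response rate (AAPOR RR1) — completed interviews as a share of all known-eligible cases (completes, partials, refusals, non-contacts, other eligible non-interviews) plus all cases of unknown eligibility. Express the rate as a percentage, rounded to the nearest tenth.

35.6%

Num: 742
Denominator: 742 + 103 + 305 + 361 + 40 + 533 = 2084
RR1 = 742 / 2084 = 0.3560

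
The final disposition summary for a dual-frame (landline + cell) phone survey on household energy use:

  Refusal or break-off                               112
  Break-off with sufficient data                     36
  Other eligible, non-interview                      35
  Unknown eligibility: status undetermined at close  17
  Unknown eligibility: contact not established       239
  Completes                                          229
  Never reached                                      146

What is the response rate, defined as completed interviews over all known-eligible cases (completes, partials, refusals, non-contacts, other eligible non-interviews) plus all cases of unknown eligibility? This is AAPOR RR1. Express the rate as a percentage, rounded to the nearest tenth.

28.1%

Undetermined eligibility = 239 + 17 = 256
Numerator = 229
Denominator = 229 + 36 + 112 + 146 + 35 + 256 = 814
RR1 = 229 / 814 = 0.2813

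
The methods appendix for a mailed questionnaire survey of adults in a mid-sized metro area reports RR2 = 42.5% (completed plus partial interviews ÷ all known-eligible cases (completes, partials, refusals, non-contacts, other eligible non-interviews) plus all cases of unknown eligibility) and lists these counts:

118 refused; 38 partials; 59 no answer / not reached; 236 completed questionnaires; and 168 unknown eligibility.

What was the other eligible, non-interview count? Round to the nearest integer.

26

Numerator → 236 + 38 = 274
RR2 = 274 / D = 0.425
D = 274 / 0.425 = 644.7
Remaining denominator categories sum to 619
other eligible, non-interview = 644.7 − 619 ≈ 26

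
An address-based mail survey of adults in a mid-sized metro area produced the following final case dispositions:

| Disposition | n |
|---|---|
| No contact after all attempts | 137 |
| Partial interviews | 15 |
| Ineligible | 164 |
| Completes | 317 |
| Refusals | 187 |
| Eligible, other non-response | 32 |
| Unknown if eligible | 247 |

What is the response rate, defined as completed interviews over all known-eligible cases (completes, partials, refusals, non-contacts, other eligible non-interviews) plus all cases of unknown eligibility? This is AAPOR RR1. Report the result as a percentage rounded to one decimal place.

33.9%

Top → 317
Denom → 317 + 15 + 187 + 137 + 32 + 247 = 935
RR1 = 317 / 935 = 0.3390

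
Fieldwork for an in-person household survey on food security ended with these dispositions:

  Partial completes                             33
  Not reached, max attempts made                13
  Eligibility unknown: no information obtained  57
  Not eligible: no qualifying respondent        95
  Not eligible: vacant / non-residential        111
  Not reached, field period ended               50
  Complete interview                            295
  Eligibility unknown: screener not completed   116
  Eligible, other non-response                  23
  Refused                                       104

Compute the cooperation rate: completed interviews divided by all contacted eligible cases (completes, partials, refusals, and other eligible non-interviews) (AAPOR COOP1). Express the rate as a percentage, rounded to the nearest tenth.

64.8%

Non-contacts = 50 + 13 = 63
Unknown if eligible = 116 + 57 = 173
Not eligible = 95 + 111 = 206
Num = 295
Base = 295 + 33 + 104 + 23 = 455
COOP1 = 295 / 455 = 0.6484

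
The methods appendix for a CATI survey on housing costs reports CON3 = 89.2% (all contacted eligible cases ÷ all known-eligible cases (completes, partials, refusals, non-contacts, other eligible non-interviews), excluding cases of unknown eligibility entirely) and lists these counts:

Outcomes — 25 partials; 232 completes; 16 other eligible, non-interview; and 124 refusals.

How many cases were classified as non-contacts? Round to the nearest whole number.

48

Top = 232 + 25 + 124 + 16 = 397
CON3 = 397 / D = 0.892
D = 397 / 0.892 = 445.1
Other denominator terms total 397
non-contacts = 445.1 − 397 ≈ 48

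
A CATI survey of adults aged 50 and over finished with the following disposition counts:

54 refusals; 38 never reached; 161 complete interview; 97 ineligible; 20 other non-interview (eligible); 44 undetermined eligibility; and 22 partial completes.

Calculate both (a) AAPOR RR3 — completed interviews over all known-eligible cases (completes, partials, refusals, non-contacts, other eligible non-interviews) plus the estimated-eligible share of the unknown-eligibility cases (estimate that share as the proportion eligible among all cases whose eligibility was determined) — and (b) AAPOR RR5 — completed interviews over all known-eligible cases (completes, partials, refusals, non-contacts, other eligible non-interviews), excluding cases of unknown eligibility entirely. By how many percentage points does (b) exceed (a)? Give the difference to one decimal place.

Top → 161
Eligible (known) → 161 + 22 + 54 + 38 + 20 = 295
e = 295 / (295 + 97) = 295 / 392 = 0.7526
e × U → 0.7526 × 44 = 33.11
Base → 295 + 33.11 = 328.11
RR3 = 161 / 328.11 = 0.4907
Base → 161 + 22 + 54 + 38 + 20 = 295
RR5 = 161 / 295 = 0.5458
Difference = 54.58 − 49.07 = 5.51 percentage points

5.5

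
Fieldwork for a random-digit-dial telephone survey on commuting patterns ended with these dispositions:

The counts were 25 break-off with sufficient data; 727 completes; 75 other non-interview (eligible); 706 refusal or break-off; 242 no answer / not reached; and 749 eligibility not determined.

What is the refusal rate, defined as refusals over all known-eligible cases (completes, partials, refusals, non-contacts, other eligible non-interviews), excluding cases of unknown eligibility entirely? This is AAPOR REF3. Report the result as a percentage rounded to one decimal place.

39.8%

Num: 706
Denom: 727 + 25 + 706 + 242 + 75 = 1775
REF3 = 706 / 1775 = 0.3977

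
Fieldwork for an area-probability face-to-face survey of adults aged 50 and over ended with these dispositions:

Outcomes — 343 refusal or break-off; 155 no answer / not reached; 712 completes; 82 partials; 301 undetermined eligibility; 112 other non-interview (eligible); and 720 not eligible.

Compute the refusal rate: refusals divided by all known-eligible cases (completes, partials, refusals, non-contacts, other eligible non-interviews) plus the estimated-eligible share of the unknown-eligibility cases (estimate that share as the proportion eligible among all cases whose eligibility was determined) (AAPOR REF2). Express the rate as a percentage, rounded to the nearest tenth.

21.4%

Numerator = 343
Known eligible = 712 + 82 + 343 + 155 + 112 = 1404
e = 1404 / (1404 + 720) = 1404 / 2124 = 0.6610
Estimated eligible among unknowns = 0.6610 × 301 = 198.96
Base = 1404 + 198.96 = 1602.96
REF2 = 343 / 1602.96 = 0.2140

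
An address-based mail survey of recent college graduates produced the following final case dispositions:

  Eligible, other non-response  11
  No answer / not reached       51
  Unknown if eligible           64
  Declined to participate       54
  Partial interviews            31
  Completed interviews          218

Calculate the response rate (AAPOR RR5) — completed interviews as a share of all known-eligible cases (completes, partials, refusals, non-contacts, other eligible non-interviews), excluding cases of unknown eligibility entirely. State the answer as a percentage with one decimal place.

59.7%

Numerator = 218
Base = 218 + 31 + 54 + 51 + 11 = 365
RR5 = 218 / 365 = 0.5973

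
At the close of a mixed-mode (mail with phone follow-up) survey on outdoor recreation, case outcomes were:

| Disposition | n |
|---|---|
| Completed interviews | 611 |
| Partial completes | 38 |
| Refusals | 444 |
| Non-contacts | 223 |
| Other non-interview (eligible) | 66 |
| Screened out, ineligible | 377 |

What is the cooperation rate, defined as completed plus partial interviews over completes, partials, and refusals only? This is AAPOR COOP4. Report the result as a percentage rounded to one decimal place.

59.4%

Num = 611 + 38 = 649
Denominator = 611 + 38 + 444 = 1093
COOP4 = 649 / 1093 = 0.5938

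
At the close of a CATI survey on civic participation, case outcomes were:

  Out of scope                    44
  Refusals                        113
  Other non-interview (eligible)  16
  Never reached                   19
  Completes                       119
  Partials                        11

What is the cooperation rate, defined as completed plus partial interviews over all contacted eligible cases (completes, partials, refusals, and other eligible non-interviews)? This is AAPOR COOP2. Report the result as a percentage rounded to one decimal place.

50.2%

Numerator = 119 + 11 = 130
Base = 119 + 11 + 113 + 16 = 259
COOP2 = 130 / 259 = 0.5019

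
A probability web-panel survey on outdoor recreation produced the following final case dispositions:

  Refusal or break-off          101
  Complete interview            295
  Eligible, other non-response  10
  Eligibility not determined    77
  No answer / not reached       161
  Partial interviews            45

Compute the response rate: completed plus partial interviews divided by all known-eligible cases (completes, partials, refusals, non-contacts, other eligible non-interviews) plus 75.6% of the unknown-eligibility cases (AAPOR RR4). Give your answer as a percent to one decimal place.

50.7%

Numerator → 295 + 45 = 340
Eligible (known) → 295 + 45 + 101 + 161 + 10 = 612
Estimated eligible among unknowns → 0.7560 × 77 = 58.21
Base → 612 + 58.21 = 670.21
RR4 = 340 / 670.21 = 0.5073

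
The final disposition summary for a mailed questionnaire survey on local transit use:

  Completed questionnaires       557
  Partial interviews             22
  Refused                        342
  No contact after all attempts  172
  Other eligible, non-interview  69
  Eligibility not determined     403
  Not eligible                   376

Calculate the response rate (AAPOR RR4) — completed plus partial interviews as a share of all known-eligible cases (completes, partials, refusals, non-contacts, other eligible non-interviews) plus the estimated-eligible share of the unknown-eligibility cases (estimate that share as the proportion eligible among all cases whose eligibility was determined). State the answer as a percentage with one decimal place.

39.5%

Top = 557 + 22 = 579
Known eligible = 557 + 22 + 342 + 172 + 69 = 1162
e = 1162 / (1162 + 376) = 1162 / 1538 = 0.7555
e × U = 0.7555 × 403 = 304.47
Denom = 1162 + 304.47 = 1466.47
RR4 = 579 / 1466.47 = 0.3948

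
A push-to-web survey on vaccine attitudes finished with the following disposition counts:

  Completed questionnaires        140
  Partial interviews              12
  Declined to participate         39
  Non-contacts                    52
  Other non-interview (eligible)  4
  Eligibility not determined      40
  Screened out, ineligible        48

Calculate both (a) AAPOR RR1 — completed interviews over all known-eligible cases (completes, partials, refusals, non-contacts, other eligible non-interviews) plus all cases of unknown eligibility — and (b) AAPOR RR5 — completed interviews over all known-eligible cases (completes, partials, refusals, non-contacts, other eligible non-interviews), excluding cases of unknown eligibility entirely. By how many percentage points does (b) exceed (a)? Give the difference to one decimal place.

7.9

Num = 140
Base = 140 + 12 + 39 + 52 + 4 + 40 = 287
RR1 = 140 / 287 = 0.4878
Base = 140 + 12 + 39 + 52 + 4 = 247
RR5 = 140 / 247 = 0.5668
Difference = 56.68 − 48.78 = 7.90 percentage points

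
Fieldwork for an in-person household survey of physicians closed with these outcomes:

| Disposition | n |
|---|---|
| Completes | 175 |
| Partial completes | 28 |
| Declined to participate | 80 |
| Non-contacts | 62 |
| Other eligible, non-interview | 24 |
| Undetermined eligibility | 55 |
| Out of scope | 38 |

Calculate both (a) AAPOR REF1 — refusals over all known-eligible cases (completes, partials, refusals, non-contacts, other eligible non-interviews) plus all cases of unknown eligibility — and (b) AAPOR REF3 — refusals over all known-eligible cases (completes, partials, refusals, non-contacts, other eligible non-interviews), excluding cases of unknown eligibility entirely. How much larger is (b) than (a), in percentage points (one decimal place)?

Top: 80
Denom: 175 + 28 + 80 + 62 + 24 + 55 = 424
REF1 = 80 / 424 = 0.1887
Denom: 175 + 28 + 80 + 62 + 24 = 369
REF3 = 80 / 369 = 0.2168
Difference = 21.68 − 18.87 = 2.81 percentage points

2.8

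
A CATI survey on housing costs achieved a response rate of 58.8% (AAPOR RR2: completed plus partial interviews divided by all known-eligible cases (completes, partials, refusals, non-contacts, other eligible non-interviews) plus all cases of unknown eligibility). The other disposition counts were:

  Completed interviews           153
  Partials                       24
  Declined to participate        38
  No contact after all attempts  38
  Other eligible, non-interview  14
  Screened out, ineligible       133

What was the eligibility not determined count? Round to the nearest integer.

34

Numerator = 153 + 24 = 177
RR2 = 177 / D = 0.588
D = 177 / 0.588 = 301.0
Other denominator terms total 267
eligibility not determined = 301.0 − 267 ≈ 34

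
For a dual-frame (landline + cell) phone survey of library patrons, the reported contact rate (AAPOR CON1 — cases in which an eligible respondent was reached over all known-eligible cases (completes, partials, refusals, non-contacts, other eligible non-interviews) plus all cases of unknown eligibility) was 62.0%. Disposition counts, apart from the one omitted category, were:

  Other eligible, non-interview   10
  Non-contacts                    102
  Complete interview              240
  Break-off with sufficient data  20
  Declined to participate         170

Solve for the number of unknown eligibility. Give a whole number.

Numerator: 240 + 20 + 170 + 10 = 440
CON1 = 440 / D = 0.620
D = 440 / 0.620 = 709.7
Other denominator terms total 542
unknown eligibility = 709.7 − 542 ≈ 168

168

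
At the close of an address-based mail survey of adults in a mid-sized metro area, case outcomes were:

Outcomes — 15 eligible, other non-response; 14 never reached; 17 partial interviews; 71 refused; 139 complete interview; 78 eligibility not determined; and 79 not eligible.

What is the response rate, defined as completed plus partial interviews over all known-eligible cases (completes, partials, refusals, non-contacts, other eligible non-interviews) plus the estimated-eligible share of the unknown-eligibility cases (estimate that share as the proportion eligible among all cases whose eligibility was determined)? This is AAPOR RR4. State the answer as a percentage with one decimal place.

49.4%

Numerator: 139 + 17 = 156
Eligible (known): 139 + 17 + 71 + 14 + 15 = 256
e = 256 / (256 + 79) = 256 / 335 = 0.7642
Estimated eligible among unknowns: 0.7642 × 78 = 59.61
Base: 256 + 59.61 = 315.61
RR4 = 156 / 315.61 = 0.4943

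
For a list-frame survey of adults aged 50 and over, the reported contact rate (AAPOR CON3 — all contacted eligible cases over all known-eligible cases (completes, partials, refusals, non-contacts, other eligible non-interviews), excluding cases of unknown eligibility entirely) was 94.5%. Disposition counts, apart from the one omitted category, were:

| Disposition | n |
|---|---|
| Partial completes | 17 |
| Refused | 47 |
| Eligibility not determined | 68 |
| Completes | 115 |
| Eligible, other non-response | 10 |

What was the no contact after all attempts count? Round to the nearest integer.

Numerator = 115 + 17 + 47 + 10 = 189
CON3 = 189 / D = 0.945
D = 189 / 0.945 = 200.0
Rest of base = 189
no contact after all attempts = 200.0 − 189 ≈ 11

11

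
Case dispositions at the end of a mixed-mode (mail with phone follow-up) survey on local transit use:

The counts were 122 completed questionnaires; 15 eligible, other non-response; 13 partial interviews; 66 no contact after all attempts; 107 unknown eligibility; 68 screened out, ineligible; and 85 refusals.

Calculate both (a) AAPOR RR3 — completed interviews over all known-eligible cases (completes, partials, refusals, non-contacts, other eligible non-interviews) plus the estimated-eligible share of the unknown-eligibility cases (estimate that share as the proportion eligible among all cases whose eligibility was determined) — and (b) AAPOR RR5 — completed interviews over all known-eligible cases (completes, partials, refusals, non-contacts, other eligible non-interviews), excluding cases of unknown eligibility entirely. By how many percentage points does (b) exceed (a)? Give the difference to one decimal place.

9.1

Top → 122
Known eligible → 122 + 13 + 85 + 66 + 15 = 301
e = 301 / (301 + 68) = 301 / 369 = 0.8157
e × U → 0.8157 × 107 = 87.28
Denominator → 301 + 87.28 = 388.28
RR3 = 122 / 388.28 = 0.3142
Denominator → 122 + 13 + 85 + 66 + 15 = 301
RR5 = 122 / 301 = 0.4053
Difference = 40.53 − 31.42 = 9.11 percentage points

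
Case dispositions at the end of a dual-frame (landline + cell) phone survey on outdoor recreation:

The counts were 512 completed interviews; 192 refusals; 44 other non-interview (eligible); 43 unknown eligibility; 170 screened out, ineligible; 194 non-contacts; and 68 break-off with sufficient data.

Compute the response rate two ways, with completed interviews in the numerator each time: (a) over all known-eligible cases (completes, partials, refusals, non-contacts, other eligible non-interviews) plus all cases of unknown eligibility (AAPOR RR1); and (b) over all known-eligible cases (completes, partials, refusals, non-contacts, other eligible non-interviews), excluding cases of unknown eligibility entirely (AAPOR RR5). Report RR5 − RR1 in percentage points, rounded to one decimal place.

Num → 512
Denom → 512 + 68 + 192 + 194 + 44 + 43 = 1053
RR1 = 512 / 1053 = 0.4862
Denom → 512 + 68 + 192 + 194 + 44 = 1010
RR5 = 512 / 1010 = 0.5069
Difference = 50.69 − 48.62 = 2.07 percentage points

2.1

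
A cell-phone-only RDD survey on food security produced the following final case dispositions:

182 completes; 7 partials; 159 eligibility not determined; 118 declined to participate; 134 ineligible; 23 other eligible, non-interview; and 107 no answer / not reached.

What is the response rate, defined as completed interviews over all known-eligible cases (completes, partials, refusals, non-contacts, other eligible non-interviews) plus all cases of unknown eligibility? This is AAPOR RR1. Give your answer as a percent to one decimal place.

30.5%

Num: 182
Denominator: 182 + 7 + 118 + 107 + 23 + 159 = 596
RR1 = 182 / 596 = 0.3054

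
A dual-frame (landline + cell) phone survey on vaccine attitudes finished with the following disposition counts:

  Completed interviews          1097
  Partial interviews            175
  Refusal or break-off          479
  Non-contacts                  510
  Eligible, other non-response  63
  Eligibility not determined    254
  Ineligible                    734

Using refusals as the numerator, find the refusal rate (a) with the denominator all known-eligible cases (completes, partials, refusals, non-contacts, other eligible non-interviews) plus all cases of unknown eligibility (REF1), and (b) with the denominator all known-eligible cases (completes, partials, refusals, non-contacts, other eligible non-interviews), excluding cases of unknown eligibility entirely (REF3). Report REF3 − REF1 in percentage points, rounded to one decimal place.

2.0

Numerator = 479
Base = 1097 + 175 + 479 + 510 + 63 + 254 = 2578
REF1 = 479 / 2578 = 0.1858
Base = 1097 + 175 + 479 + 510 + 63 = 2324
REF3 = 479 / 2324 = 0.2061
Difference = 20.61 − 18.58 = 2.03 percentage points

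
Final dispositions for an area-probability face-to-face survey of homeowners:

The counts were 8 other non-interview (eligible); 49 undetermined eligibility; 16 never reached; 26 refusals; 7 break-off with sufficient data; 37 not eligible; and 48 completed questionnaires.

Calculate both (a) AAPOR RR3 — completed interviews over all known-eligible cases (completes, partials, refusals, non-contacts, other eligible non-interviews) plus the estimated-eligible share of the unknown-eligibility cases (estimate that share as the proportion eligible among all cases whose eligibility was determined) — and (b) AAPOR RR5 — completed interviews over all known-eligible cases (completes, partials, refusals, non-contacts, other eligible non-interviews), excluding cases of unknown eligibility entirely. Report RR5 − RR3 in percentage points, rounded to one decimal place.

11.7

Num = 48
Eligible (known) = 48 + 7 + 26 + 16 + 8 = 105
e = 105 / (105 + 37) = 105 / 142 = 0.7394
Eligible share of unknowns = 0.7394 × 49 = 36.23
Denom = 105 + 36.23 = 141.23
RR3 = 48 / 141.23 = 0.3399
Denom = 48 + 7 + 26 + 16 + 8 = 105
RR5 = 48 / 105 = 0.4571
Difference = 45.71 − 33.99 = 11.72 percentage points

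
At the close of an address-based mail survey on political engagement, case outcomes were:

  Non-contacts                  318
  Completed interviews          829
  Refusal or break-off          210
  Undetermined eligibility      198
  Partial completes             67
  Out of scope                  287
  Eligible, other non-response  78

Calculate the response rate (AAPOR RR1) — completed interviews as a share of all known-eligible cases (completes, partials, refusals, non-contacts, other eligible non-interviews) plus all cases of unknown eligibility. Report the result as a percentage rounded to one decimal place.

48.8%

Top → 829
Denom → 829 + 67 + 210 + 318 + 78 + 198 = 1700
RR1 = 829 / 1700 = 0.4876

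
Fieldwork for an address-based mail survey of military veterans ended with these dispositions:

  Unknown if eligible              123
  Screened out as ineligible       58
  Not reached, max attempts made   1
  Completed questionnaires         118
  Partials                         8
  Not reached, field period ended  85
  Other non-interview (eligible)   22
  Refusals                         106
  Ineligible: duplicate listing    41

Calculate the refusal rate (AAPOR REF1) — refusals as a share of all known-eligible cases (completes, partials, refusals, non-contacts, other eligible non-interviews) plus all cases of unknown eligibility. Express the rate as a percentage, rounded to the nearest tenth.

22.9%

Non-contacts = 85 + 1 = 86
Screened out, ineligible = 58 + 41 = 99
Num → 106
Base → 118 + 8 + 106 + 86 + 22 + 123 = 463
REF1 = 106 / 463 = 0.2289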